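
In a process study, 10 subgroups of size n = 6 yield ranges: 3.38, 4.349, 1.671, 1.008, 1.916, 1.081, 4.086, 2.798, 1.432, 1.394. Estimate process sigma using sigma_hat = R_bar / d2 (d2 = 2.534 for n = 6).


R_bar = (3.38 + 4.349 + 1.671 + 1.008 + 1.916 + 1.081 + 4.086 + 2.798 + 1.432 + 1.394) / 10
R_bar = 23.115 / 10 = 2.3115
sigma_hat = R_bar / d2 = 2.3115 / 2.534 = 0.9122

0.9122


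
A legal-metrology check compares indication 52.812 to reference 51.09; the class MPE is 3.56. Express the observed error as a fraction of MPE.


e = indication - reference = 52.812 - 51.09 = 1.7220
|e| = 1.7220
ratio = |e| / MPE = 1.7220 / 3.56
ratio = 0.4837

0.4837


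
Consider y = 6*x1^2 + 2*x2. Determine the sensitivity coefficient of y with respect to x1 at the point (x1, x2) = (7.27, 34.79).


y = 6*x1^2 + 2*x2
dy/dx1 = 2*6*x1
Evaluate at x1 = 7.27: c1 = 12 * 7.27
c1 = 87.2400

87.2400


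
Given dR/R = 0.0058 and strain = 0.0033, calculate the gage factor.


GF = (dR/R) / epsilon
= 0.0058 / 0.0033
= 1.7576

1.7576


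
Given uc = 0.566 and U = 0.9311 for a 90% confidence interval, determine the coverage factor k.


k = U / uc
k = 0.9311 / 0.566
k = 1.645

1.645


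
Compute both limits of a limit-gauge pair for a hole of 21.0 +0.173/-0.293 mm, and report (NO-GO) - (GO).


GO = nominal - lower_tol (smallest hole = maximum material condition)
GO = 21.0 - 0.293 = 20.707
NO-GO = nominal + upper_tol (largest hole = least material condition)
NO-GO = 21.0 + 0.173 = 21.173
spread = NO-GO - GO = 21.173 - 20.707 = 0.4660

0.4660


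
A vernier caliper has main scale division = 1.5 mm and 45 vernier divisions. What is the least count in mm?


LC = MSD / n_div
= 1.5 / 45
= 0.0333

0.0333


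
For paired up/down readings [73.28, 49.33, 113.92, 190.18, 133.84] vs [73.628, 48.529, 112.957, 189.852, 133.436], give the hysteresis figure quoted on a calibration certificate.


|73.28 - 73.628| = 0.3480
|49.33 - 48.529| = 0.8010
|113.92 - 112.957| = 0.9630
|190.18 - 189.852| = 0.3280
|133.84 - 133.436| = 0.4040
hysteresis = max(diffs) = 0.9630

0.9630


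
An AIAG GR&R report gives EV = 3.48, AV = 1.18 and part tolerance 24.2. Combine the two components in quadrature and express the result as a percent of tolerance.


GRR = sqrt(EV^2 + AV^2) = sqrt(3.48^2 + 1.18^2) = 3.6746156
%GRR = GRR / tol * 100 = 3.6746156 / 24.2 * 100
%GRR = 15.1844

15.1844


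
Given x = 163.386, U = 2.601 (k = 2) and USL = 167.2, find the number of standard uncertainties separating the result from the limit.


u = U / k = 2.601 / 2 = 1.3005
margin = |USL - x| = |167.2 - 163.386| = 3.814
z = margin / u = 3.814 / 1.3005
z = 2.9327

2.9327


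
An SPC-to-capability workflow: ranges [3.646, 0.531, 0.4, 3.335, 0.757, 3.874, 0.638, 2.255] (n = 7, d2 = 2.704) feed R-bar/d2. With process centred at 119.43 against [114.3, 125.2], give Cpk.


R_bar = (3.646 + 0.531 + 0.4 + 3.335 + 0.757 + 3.874 + 0.638 + 2.255) / 8 = 1.9295
sigma = R_bar / d2 = 1.9295 / 2.704 = 0.71357249
Cp = (USL - LSL)/(6*sigma) = (125.2 - 114.3)/(6*0.71357249) = 2.5459
Cpu = (125.2 - 119.43)/(3*0.71357249) = 2.6954
Cpl = (119.43 - 114.3)/(3*0.71357249) = 2.3964
Cpk = min(Cpu, Cpl) = 2.3964

2.3964


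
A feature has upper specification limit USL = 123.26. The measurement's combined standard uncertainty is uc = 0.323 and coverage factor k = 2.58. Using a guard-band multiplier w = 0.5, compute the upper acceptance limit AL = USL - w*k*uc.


U = k * uc = 2.58 * 0.323 = 0.83334
guard band g = w * U = 0.5 * 0.83334 = 0.41667
AL = USL - g = 123.26 - 0.41667
AL = 122.8433

122.8433


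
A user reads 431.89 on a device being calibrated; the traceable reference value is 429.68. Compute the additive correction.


Correction = standard - reading
= 429.68 - 431.89
= -2.2100

-2.2100


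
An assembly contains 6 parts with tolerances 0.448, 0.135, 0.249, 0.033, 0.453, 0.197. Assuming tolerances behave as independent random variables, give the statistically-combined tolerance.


RSS = sqrt(0.448^2 + 0.135^2 + 0.249^2 + 0.033^2 + 0.453^2 + 0.197^2)
= sqrt(0.526037)
= 0.7253

0.7253


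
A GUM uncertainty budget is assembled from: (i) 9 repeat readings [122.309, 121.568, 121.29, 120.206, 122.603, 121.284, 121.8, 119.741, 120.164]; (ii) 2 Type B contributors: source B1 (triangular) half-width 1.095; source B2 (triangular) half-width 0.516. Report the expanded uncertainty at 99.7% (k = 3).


mean = (122.309 + 121.568 + 121.29 + 120.206 + 122.603 + 121.284 + 121.8 + 119.741 + 120.164) / 9 = 121.2183333
s = sqrt(sum((x - mean)^2)/(n-1)) = 0.9934698
u_A = s / sqrt(n) = 0.9934698 / sqrt(9) = 0.3311566
u_B1 = 1.095 / sqrt(6) = 0.44703188
u_B2 = 0.516 / sqrt(6) = 0.21065612
uc = sqrt(0.3311566^2 + 0.44703188^2 + 0.21065612^2) = 0.59487662
U = k * uc = 3 * 0.59487662
U = 1.7846

1.7846


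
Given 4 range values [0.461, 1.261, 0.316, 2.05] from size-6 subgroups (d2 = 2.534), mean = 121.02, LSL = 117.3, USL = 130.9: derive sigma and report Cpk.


R_bar = (0.461 + 1.261 + 0.316 + 2.05) / 4 = 1.022
sigma = R_bar / d2 = 1.022 / 2.534 = 0.40331492
Cp = (USL - LSL)/(6*sigma) = (130.9 - 117.3)/(6*0.40331492) = 5.6201
Cpu = (130.9 - 121.02)/(3*0.40331492) = 8.1657
Cpl = (121.02 - 117.3)/(3*0.40331492) = 3.0745
Cpk = min(Cpu, Cpl) = 3.0745

3.0745


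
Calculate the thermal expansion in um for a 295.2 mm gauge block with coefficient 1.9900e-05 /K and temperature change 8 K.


dL = L * alpha * dT
= 295.2 * 1.9900e-05 * 8
= 0.0469958 mm
dL_um = 0.0469958 * 1000 = 46.9958 um

46.9958


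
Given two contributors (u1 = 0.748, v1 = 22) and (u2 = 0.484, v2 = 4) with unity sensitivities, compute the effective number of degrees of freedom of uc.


uc = sqrt(u1^2 + u2^2) = sqrt(0.748^2 + 0.484^2) = 0.8909321
v_eff = uc^4 / (u1^4/v1 + u2^4/v2)
= 0.8909321^4 / (0.748^4/22 + 0.484^4/4)
= 0.63005495 / 0.027948274
v_eff = 22.5436

22.5436


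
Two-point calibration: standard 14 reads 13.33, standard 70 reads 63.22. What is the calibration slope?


slope = (y2 - y1) / (x2 - x1)
= (63.22 - 13.33) / (70 - 14)
= 49.8900 / 56
= 0.8909

0.8909


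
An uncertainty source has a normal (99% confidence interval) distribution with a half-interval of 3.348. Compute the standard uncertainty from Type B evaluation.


u_B = half_width / 2.576
u_B = 3.348 / 2.576
u_B = 1.2997

1.2997


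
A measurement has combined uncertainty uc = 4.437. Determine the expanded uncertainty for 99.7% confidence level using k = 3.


U = k * uc
U = 3 * 4.437
U = 13.3110

13.3110


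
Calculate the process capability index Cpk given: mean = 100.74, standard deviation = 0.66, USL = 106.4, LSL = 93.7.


Cpu = (USL - mean) / (3*sigma) = (106.4 - 100.74) / (3*0.66) = 2.8586
Cpl = (mean - LSL) / (3*sigma) = (100.74 - 93.7) / (3*0.66) = 3.5556
Cpk = min(Cpu, Cpl) = 2.8586

2.8586


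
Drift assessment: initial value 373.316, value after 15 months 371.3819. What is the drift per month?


rate = (v2 - v1) / months
= (371.3819 - 373.316) / 15
= -1.9341 / 15
= -0.1289

-0.1289


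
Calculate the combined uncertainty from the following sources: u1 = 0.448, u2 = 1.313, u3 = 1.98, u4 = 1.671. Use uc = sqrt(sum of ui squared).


uc = sqrt(0.448^2 + 1.313^2 + 1.98^2 + 1.671^2)
uc = sqrt(8.637314)
uc = 2.9389

2.9389


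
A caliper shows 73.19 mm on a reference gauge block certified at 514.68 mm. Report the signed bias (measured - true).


Systematic error = measured - true
= 73.19 - 514.68
= -441.4900

-441.4900


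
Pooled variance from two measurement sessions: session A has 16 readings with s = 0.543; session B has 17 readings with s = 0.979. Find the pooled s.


s_p = sqrt(((n1-1)*s1^2 + (n2-1)*s2^2) / (n1+n2-2))
numerator = (16-1)*0.543^2 + (17-1)*0.979^2 = 4.422735 + 15.335056 = 19.757791
denominator = 16 + 17 - 2 = 31
s_p^2 = 19.757791 / 31 = 0.6373481
s_p = sqrt(0.6373481) = 0.7983

0.7983


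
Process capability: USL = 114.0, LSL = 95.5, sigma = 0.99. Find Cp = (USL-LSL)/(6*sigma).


Cp = (USL - LSL) / (6 * sigma)
= (114.0 - 95.5) / (6 * 0.99)
= 18.5000 / 5.9400
= 3.1145

3.1145


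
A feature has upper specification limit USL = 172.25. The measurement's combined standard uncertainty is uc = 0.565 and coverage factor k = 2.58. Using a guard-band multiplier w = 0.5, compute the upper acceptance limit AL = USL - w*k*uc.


U = k * uc = 2.58 * 0.565 = 1.4577
guard band g = w * U = 0.5 * 1.4577 = 0.72885
AL = USL - g = 172.25 - 0.72885
AL = 171.5212

171.5212


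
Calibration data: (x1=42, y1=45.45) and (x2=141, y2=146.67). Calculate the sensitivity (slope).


slope = (y2 - y1) / (x2 - x1)
= (146.67 - 45.45) / (141 - 42)
= 101.2200 / 99
= 1.0224

1.0224


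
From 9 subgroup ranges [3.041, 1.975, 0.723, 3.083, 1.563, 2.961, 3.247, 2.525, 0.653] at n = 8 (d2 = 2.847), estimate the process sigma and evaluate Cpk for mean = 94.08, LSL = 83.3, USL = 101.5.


R_bar = (3.041 + 1.975 + 0.723 + 3.083 + 1.563 + 2.961 + 3.247 + 2.525 + 0.653) / 9 = 2.1967778
sigma = R_bar / d2 = 2.1967778 / 2.847 = 0.77161145
Cp = (USL - LSL)/(6*sigma) = (101.5 - 83.3)/(6*0.77161145) = 3.9312
Cpu = (101.5 - 94.08)/(3*0.77161145) = 3.2054
Cpl = (94.08 - 83.3)/(3*0.77161145) = 4.6569
Cpk = min(Cpu, Cpl) = 3.2054

3.2054


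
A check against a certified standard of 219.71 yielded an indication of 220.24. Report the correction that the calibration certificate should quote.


Correction = standard - reading
= 219.71 - 220.24
= -0.5300

-0.5300


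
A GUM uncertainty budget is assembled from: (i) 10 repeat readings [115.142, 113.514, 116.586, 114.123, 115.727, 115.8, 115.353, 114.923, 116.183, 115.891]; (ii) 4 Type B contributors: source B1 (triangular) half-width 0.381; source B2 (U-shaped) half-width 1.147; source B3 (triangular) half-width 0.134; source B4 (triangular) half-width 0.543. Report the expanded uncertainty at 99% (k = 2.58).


mean = (115.142 + 113.514 + 116.586 + 114.123 + 115.727 + 115.8 + 115.353 + 114.923 + 116.183 + 115.891) / 10 = 115.3242
s = sqrt(sum((x - mean)^2)/(n-1)) = 0.94011025
u_A = s / sqrt(n) = 0.94011025 / sqrt(10) = 0.29728896
u_B1 = 0.381 / sqrt(6) = 0.1555426
u_B2 = 1.147 / sqrt(2) = 0.81105148
u_B3 = 0.134 / sqrt(6) = 0.054705271
u_B4 = 0.543 / sqrt(6) = 0.22167882
uc = sqrt(0.29728896^2 + 0.1555426^2 + 0.81105148^2 + 0.054705271^2 + 0.22167882^2) = 0.90692497
U = k * uc = 2.58 * 0.90692497
U = 2.3399

2.3399


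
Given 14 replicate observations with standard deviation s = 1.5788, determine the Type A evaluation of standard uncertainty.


u_A = s / sqrt(n)
u_A = 1.5788 / sqrt(14)
u_A = 1.5788 / 3.7416574
u_A = 0.4220

0.4220


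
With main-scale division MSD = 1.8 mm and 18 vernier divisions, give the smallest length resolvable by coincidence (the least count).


LC = MSD / n_div
= 1.8 / 18
= 0.1000

0.1000


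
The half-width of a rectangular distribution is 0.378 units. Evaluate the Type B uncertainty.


u_B = half_width / sqrt(3)
u_B = 0.378 / 1.7320508
u_B = 0.2182

0.2182


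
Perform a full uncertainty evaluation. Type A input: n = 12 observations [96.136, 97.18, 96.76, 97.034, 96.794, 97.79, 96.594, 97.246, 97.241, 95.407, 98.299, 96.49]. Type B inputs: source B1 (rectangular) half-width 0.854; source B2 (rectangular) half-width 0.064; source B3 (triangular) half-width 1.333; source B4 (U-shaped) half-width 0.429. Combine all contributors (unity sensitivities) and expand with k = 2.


mean = (96.136 + 97.18 + 96.76 + 97.034 + 96.794 + 97.79 + 96.594 + 97.246 + 97.241 + 95.407 + 98.299 + 96.49) / 12 = 96.91425
s = sqrt(sum((x - mean)^2)/(n-1)) = 0.74982024
u_A = s / sqrt(n) = 0.74982024 / sqrt(12) = 0.21645446
u_B1 = 0.854 / sqrt(3) = 0.49305713
u_B2 = 0.064 / sqrt(3) = 0.036950417
u_B3 = 1.333 / sqrt(6) = 0.54419497
u_B4 = 0.429 / sqrt(2) = 0.30334881
uc = sqrt(0.21645446^2 + 0.49305713^2 + 0.036950417^2 + 0.54419497^2 + 0.30334881^2) = 0.82431297
U = k * uc = 2 * 0.82431297
U = 1.6486

1.6486


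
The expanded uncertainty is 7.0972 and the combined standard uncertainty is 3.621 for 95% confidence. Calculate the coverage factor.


k = U / uc
k = 7.0972 / 3.621
k = 1.96

1.96


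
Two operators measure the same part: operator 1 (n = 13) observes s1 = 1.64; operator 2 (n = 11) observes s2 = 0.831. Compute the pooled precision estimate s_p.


s_p = sqrt(((n1-1)*s1^2 + (n2-1)*s2^2) / (n1+n2-2))
numerator = (13-1)*1.64^2 + (11-1)*0.831^2 = 32.2752 + 6.90561 = 39.18081
denominator = 13 + 11 - 2 = 22
s_p^2 = 39.18081 / 22 = 1.7809459
s_p = sqrt(1.7809459) = 1.3345

1.3345


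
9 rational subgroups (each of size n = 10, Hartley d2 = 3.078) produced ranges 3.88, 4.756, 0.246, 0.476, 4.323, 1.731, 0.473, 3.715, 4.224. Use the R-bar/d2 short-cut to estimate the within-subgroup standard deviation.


R_bar = (3.88 + 4.756 + 0.246 + 0.476 + 4.323 + 1.731 + 0.473 + 3.715 + 4.224) / 9
R_bar = 23.824 / 9 = 2.6471111
sigma_hat = R_bar / d2 = 2.6471111 / 3.078 = 0.8600

0.8600


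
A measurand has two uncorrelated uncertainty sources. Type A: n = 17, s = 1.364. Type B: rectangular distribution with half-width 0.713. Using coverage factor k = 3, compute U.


u_A = s / sqrt(n) = 1.364 / sqrt(17) = 0.33081859
u_B = half_width / sqrt(3) = 0.713 / sqrt(3) = 0.41165074
uc = sqrt(u_A^2 + u_B^2) = sqrt(0.33081859^2 + 0.41165074^2) = 0.52810725
U = k * uc = 3 * 0.52810725
U = 1.5843

1.5843


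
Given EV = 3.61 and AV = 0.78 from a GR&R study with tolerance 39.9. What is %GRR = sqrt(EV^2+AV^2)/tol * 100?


GRR = sqrt(EV^2 + AV^2) = sqrt(3.61^2 + 0.78^2) = 3.6933048
%GRR = GRR / tol * 100 = 3.6933048 / 39.9 * 100
%GRR = 9.2564

9.2564


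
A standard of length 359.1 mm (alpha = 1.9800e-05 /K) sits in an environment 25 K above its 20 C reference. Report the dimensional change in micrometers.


dL = L * alpha * dT
= 359.1 * 1.9800e-05 * 25
= 0.1777545 mm
dL_um = 0.1777545 * 1000 = 177.7545 um

177.7545


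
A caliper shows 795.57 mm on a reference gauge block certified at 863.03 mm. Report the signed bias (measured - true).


Systematic error = measured - true
= 795.57 - 863.03
= -67.4600

-67.4600


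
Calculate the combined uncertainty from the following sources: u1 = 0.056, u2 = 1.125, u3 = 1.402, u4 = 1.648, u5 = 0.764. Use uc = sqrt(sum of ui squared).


uc = sqrt(0.056^2 + 1.125^2 + 1.402^2 + 1.648^2 + 0.764^2)
uc = sqrt(6.533965)
uc = 2.5562

2.5562


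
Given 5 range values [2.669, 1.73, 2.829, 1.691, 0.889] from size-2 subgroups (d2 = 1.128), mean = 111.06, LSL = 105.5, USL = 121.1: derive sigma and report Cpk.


R_bar = (2.669 + 1.73 + 2.829 + 1.691 + 0.889) / 5 = 1.9616
sigma = R_bar / d2 = 1.9616 / 1.128 = 1.7390071
Cp = (USL - LSL)/(6*sigma) = (121.1 - 105.5)/(6*1.7390071) = 1.4951
Cpu = (121.1 - 111.06)/(3*1.7390071) = 1.9245
Cpl = (111.06 - 105.5)/(3*1.7390071) = 1.0657
Cpk = min(Cpu, Cpl) = 1.0657

1.0657


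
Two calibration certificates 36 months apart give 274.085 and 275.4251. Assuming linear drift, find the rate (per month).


rate = (v2 - v1) / months
= (275.4251 - 274.085) / 36
= 1.3401 / 36
= 0.0372

0.0372


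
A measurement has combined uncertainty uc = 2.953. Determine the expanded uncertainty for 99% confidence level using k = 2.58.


U = k * uc
U = 2.58 * 2.953
U = 7.6187

7.6187


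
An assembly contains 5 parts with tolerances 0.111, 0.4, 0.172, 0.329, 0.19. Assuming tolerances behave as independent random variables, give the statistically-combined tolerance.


RSS = sqrt(0.111^2 + 0.4^2 + 0.172^2 + 0.329^2 + 0.19^2)
= sqrt(0.346246)
= 0.5884

0.5884


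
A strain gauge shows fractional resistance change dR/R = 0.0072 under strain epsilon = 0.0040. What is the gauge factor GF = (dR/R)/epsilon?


GF = (dR/R) / epsilon
= 0.0072 / 0.0040
= 1.8000

1.8000


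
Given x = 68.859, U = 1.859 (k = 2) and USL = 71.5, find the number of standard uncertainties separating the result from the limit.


u = U / k = 1.859 / 2 = 0.9295
margin = |USL - x| = |71.5 - 68.859| = 2.641
z = margin / u = 2.641 / 0.9295
z = 2.8413

2.8413


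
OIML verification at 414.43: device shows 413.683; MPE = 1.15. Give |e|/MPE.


e = indication - reference = 413.683 - 414.43 = -0.7470
|e| = 0.7470
ratio = |e| / MPE = 0.7470 / 1.15
ratio = 0.6496

0.6496


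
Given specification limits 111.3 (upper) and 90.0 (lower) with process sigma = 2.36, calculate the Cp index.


Cp = (USL - LSL) / (6 * sigma)
= (111.3 - 90.0) / (6 * 2.36)
= 21.3000 / 14.1600
= 1.5042

1.5042


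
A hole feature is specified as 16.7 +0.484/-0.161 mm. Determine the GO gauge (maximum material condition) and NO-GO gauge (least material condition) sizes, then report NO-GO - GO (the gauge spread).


GO = nominal - lower_tol (smallest hole = maximum material condition)
GO = 16.7 - 0.161 = 16.539
NO-GO = nominal + upper_tol (largest hole = least material condition)
NO-GO = 16.7 + 0.484 = 17.184
spread = NO-GO - GO = 17.184 - 16.539 = 0.6450

0.6450


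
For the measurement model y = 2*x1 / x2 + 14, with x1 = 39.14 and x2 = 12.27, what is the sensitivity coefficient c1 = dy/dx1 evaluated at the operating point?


y = 2*x1 / x2 + 14
dy/dx1 = 2/x2
Evaluate at x2 = 12.27: c1 = 2 / 12.27
c1 = 0.1630

0.1630


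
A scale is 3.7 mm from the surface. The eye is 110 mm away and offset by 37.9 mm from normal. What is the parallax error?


error = h * offset / d
= 3.7 * 37.9 / 110
= 1.2748

1.2748


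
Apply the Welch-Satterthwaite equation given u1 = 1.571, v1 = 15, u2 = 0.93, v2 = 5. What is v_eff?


uc = sqrt(u1^2 + u2^2) = sqrt(1.571^2 + 0.93^2) = 1.8256344
v_eff = uc^4 / (u1^4/v1 + u2^4/v2)
= 1.8256344^4 / (1.571^4/15 + 0.93^4/5)
= 11.108495 / 0.55569216
v_eff = 19.9904

19.9904


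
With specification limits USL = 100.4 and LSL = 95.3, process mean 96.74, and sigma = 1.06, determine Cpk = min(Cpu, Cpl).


Cpu = (USL - mean) / (3*sigma) = (100.4 - 96.74) / (3*1.06) = 1.1509
Cpl = (mean - LSL) / (3*sigma) = (96.74 - 95.3) / (3*1.06) = 0.4528
Cpk = min(Cpu, Cpl) = 0.4528

0.4528


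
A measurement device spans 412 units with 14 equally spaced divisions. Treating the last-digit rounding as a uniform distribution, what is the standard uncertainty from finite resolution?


resolution = range / divisions
resolution = 412 / 14 = 29.428571
u_res = resolution / (2*sqrt(3))
u_res = 29.428571 / 3.4641016
u_res = 8.4953

8.4953


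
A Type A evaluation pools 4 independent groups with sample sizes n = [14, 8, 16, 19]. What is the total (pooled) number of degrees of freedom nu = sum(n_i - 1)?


nu = sum_i (n_i - 1)
nu = ((14 - 1) + (8 - 1) + (16 - 1) + (19 - 1))
nu = 13 + 7 + 15 + 18
nu = 53

53


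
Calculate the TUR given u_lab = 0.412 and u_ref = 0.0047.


TUR = u_lab / u_ref
= 0.412 / 0.0047
= 87.6596

87.6596


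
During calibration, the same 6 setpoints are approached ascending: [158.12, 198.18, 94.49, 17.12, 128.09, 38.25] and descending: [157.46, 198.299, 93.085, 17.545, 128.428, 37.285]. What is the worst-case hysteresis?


|158.12 - 157.46| = 0.6600
|198.18 - 198.299| = 0.1190
|94.49 - 93.085| = 1.4050
|17.12 - 17.545| = 0.4250
|128.09 - 128.428| = 0.3380
|38.25 - 37.285| = 0.9650
hysteresis = max(diffs) = 1.4050

1.4050


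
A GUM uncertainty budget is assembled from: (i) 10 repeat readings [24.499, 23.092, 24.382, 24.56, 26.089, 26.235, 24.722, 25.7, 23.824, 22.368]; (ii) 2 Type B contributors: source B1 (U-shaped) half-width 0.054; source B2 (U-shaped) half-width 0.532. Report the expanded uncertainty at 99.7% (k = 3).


mean = (24.499 + 23.092 + 24.382 + 24.56 + 26.089 + 26.235 + 24.722 + 25.7 + 23.824 + 22.368) / 10 = 24.5471
s = sqrt(sum((x - mean)^2)/(n-1)) = 1.2474256
u_A = s / sqrt(n) = 1.2474256 / sqrt(10) = 0.39447061
u_B1 = 0.054 / sqrt(2) = 0.038183766
u_B2 = 0.532 / sqrt(2) = 0.37618081
uc = sqrt(0.39447061^2 + 0.038183766^2 + 0.37618081^2) = 0.54642206
U = k * uc = 3 * 0.54642206
U = 1.6393

1.6393


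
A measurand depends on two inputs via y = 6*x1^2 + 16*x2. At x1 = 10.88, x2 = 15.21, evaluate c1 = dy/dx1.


y = 6*x1^2 + 16*x2
dy/dx1 = 2*6*x1
Evaluate at x1 = 10.88: c1 = 12 * 10.88
c1 = 130.5600

130.5600


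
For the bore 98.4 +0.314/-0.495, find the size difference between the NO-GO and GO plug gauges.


GO = nominal - lower_tol (smallest hole = maximum material condition)
GO = 98.4 - 0.495 = 97.905
NO-GO = nominal + upper_tol (largest hole = least material condition)
NO-GO = 98.4 + 0.314 = 98.714
spread = NO-GO - GO = 98.714 - 97.905 = 0.8090

0.8090


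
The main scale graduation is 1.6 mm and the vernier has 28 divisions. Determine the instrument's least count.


LC = MSD / n_div
= 1.6 / 28
= 0.0571

0.0571


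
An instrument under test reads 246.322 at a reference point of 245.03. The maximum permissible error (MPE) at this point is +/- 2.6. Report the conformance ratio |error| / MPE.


e = indication - reference = 246.322 - 245.03 = 1.2920
|e| = 1.2920
ratio = |e| / MPE = 1.2920 / 2.6
ratio = 0.4969

0.4969


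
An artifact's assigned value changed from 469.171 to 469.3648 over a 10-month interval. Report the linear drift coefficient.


rate = (v2 - v1) / months
= (469.3648 - 469.171) / 10
= 0.1938 / 10
= 0.0194

0.0194


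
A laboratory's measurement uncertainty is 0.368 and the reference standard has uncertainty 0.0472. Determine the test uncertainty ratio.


TUR = u_lab / u_ref
= 0.368 / 0.0472
= 7.7966

7.7966


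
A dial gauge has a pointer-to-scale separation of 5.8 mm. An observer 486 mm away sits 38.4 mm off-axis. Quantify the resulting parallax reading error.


error = h * offset / d
= 5.8 * 38.4 / 486
= 0.4583

0.4583


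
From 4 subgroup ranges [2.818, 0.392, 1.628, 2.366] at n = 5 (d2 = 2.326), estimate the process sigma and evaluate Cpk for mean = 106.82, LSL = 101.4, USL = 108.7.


R_bar = (2.818 + 0.392 + 1.628 + 2.366) / 4 = 1.801
sigma = R_bar / d2 = 1.801 / 2.326 = 0.77429063
Cp = (USL - LSL)/(6*sigma) = (108.7 - 101.4)/(6*0.77429063) = 1.5713
Cpu = (108.7 - 106.82)/(3*0.77429063) = 0.8093
Cpl = (106.82 - 101.4)/(3*0.77429063) = 2.3333
Cpk = min(Cpu, Cpl) = 0.8093

0.8093


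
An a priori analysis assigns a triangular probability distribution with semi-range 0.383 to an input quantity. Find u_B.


u_B = half_width / sqrt(6)
u_B = 0.383 / 2.4494897
u_B = 0.1564

0.1564


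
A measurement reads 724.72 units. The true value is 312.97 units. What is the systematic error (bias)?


Systematic error = measured - true
= 724.72 - 312.97
= 411.7500

411.7500


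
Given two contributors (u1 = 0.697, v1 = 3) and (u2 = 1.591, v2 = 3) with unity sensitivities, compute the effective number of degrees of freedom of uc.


uc = sqrt(u1^2 + u2^2) = sqrt(0.697^2 + 1.591^2) = 1.7369773
v_eff = uc^4 / (u1^4/v1 + u2^4/v2)
= 1.7369773^4 / (0.697^4/3 + 1.591^4/3)
= 9.1028329 / 2.2144646
v_eff = 4.1106

4.1106


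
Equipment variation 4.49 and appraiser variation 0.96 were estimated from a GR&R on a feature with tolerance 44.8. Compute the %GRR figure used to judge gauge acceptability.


GRR = sqrt(EV^2 + AV^2) = sqrt(4.49^2 + 0.96^2) = 4.5914812
%GRR = GRR / tol * 100 = 4.5914812 / 44.8 * 100
%GRR = 10.2488

10.2488


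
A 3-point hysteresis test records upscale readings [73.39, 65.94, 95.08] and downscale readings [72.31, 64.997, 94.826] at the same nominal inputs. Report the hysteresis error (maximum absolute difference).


|73.39 - 72.31| = 1.0800
|65.94 - 64.997| = 0.9430
|95.08 - 94.826| = 0.2540
hysteresis = max(diffs) = 1.0800

1.0800


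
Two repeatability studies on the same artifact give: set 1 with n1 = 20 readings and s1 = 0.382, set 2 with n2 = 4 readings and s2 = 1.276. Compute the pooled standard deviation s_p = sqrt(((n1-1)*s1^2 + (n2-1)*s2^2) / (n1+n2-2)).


s_p = sqrt(((n1-1)*s1^2 + (n2-1)*s2^2) / (n1+n2-2))
numerator = (20-1)*0.382^2 + (4-1)*1.276^2 = 2.772556 + 4.884528 = 7.657084
denominator = 20 + 4 - 2 = 22
s_p^2 = 7.657084 / 22 = 0.34804927
s_p = sqrt(0.34804927) = 0.5900

0.5900


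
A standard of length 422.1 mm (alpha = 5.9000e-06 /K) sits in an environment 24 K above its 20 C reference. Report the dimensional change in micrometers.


dL = L * alpha * dT
= 422.1 * 5.9000e-06 * 24
= 0.0597694 mm
dL_um = 0.0597694 * 1000 = 59.7694 um

59.7694


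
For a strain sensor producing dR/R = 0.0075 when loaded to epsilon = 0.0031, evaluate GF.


GF = (dR/R) / epsilon
= 0.0075 / 0.0031
= 2.4194

2.4194


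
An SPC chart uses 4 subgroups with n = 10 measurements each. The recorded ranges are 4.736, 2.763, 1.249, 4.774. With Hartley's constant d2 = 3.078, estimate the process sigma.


R_bar = (4.736 + 2.763 + 1.249 + 4.774) / 4
R_bar = 13.522 / 4 = 3.3805
sigma_hat = R_bar / d2 = 3.3805 / 3.078 = 1.0983

1.0983


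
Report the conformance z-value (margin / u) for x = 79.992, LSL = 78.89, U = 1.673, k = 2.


u = U / k = 1.673 / 2 = 0.8365
margin = |LSL - x| = |78.89 - 79.992| = 1.102
z = margin / u = 1.102 / 0.8365
z = 1.3174

1.3174


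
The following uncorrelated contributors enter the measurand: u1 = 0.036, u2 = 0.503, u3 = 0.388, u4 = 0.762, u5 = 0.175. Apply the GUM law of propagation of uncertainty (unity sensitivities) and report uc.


uc = sqrt(0.036^2 + 0.503^2 + 0.388^2 + 0.762^2 + 0.175^2)
uc = sqrt(1.016118)
uc = 1.0080

1.0080


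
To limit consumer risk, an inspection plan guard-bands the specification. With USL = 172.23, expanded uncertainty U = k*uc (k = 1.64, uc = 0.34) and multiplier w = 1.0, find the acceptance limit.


U = k * uc = 1.64 * 0.34 = 0.5576
guard band g = w * U = 1.0 * 0.5576 = 0.5576
AL = USL - g = 172.23 - 0.5576
AL = 171.6724

171.6724


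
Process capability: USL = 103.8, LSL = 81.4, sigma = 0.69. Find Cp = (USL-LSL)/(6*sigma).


Cp = (USL - LSL) / (6 * sigma)
= (103.8 - 81.4) / (6 * 0.69)
= 22.4000 / 4.1400
= 5.4106

5.4106


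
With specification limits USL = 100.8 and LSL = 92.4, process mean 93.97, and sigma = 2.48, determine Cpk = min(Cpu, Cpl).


Cpu = (USL - mean) / (3*sigma) = (100.8 - 93.97) / (3*2.48) = 0.9180
Cpl = (mean - LSL) / (3*sigma) = (93.97 - 92.4) / (3*2.48) = 0.2110
Cpk = min(Cpu, Cpl) = 0.2110

0.2110


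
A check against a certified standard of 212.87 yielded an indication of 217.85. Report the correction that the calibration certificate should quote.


Correction = standard - reading
= 212.87 - 217.85
= -4.9800

-4.9800


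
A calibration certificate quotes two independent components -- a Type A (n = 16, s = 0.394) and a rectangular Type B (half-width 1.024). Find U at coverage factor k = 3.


u_A = s / sqrt(n) = 0.394 / sqrt(16) = 0.0985
u_B = half_width / sqrt(3) = 1.024 / sqrt(3) = 0.59120668
uc = sqrt(u_A^2 + u_B^2) = sqrt(0.0985^2 + 0.59120668^2) = 0.59935598
U = k * uc = 3 * 0.59935598
U = 1.7981

1.7981


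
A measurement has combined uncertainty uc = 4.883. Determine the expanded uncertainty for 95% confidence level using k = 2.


U = k * uc
U = 2 * 4.883
U = 9.7660

9.7660


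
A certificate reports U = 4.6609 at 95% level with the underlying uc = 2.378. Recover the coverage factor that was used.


k = U / uc
k = 4.6609 / 2.378
k = 1.96

1.96


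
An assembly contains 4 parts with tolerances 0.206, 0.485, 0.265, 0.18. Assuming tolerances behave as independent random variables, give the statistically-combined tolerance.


RSS = sqrt(0.206^2 + 0.485^2 + 0.265^2 + 0.18^2)
= sqrt(0.380286)
= 0.6167

0.6167


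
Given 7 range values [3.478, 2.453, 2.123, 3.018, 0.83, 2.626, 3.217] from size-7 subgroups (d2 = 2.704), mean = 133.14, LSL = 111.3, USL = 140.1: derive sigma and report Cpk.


R_bar = (3.478 + 2.453 + 2.123 + 3.018 + 0.83 + 2.626 + 3.217) / 7 = 2.535
sigma = R_bar / d2 = 2.535 / 2.704 = 0.9375
Cp = (USL - LSL)/(6*sigma) = (140.1 - 111.3)/(6*0.9375) = 5.1200
Cpu = (140.1 - 133.14)/(3*0.9375) = 2.4747
Cpl = (133.14 - 111.3)/(3*0.9375) = 7.7653
Cpk = min(Cpu, Cpl) = 2.4747

2.4747


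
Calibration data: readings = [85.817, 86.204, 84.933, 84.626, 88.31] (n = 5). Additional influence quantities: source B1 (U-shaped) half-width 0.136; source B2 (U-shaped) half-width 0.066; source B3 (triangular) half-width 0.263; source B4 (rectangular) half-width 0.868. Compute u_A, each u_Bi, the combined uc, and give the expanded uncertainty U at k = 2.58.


mean = (85.817 + 86.204 + 84.933 + 84.626 + 88.31) / 5 = 85.978
s = sqrt(sum((x - mean)^2)/(n-1)) = 1.4521665
u_A = s / sqrt(n) = 1.4521665 / sqrt(5) = 0.6494286
u_B1 = 0.136 / sqrt(2) = 0.096166522
u_B2 = 0.066 / sqrt(2) = 0.046669048
u_B3 = 0.263 / sqrt(6) = 0.1073693
u_B4 = 0.868 / sqrt(3) = 0.50114003
uc = sqrt(0.6494286^2 + 0.096166522^2 + 0.046669048^2 + 0.1073693^2 + 0.50114003^2) = 0.83417804
U = k * uc = 2.58 * 0.83417804
U = 2.1522

2.1522


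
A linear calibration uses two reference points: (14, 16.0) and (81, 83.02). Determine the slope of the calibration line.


slope = (y2 - y1) / (x2 - x1)
= (83.02 - 16.0) / (81 - 14)
= 67.0200 / 67
= 1.0003

1.0003


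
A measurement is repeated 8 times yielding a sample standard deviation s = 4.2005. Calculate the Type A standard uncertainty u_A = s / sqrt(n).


u_A = s / sqrt(n)
u_A = 4.2005 / sqrt(8)
u_A = 4.2005 / 2.8284271
u_A = 1.4851

1.4851


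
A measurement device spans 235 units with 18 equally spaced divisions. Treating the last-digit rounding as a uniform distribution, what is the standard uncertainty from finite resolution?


resolution = range / divisions
resolution = 235 / 18 = 13.055556
u_res = resolution / (2*sqrt(3))
u_res = 13.055556 / 3.4641016
u_res = 3.7688

3.7688


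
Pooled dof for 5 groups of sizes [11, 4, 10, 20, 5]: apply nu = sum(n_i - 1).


nu = sum_i (n_i - 1)
nu = ((11 - 1) + (4 - 1) + (10 - 1) + (20 - 1) + (5 - 1))
nu = 10 + 3 + 9 + 19 + 4
nu = 45

45


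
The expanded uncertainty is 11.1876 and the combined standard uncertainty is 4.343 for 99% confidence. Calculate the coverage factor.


k = U / uc
k = 11.1876 / 4.343
k = 2.576

2.576


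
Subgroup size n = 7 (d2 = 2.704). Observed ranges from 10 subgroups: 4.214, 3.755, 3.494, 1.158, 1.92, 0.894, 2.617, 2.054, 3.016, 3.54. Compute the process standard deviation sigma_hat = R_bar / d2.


R_bar = (4.214 + 3.755 + 3.494 + 1.158 + 1.92 + 0.894 + 2.617 + 2.054 + 3.016 + 3.54) / 10
R_bar = 26.662 / 10 = 2.6662
sigma_hat = R_bar / d2 = 2.6662 / 2.704 = 0.9860

0.9860


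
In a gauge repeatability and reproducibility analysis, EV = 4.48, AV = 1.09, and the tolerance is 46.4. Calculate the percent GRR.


GRR = sqrt(EV^2 + AV^2) = sqrt(4.48^2 + 1.09^2) = 4.6106941
%GRR = GRR / tol * 100 = 4.6106941 / 46.4 * 100
%GRR = 9.9368

9.9368


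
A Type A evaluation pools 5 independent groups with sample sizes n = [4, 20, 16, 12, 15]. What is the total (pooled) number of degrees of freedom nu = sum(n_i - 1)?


nu = sum_i (n_i - 1)
nu = ((4 - 1) + (20 - 1) + (16 - 1) + (12 - 1) + (15 - 1))
nu = 3 + 19 + 15 + 11 + 14
nu = 62

62


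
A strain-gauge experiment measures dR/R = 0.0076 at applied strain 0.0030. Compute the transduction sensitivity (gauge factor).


GF = (dR/R) / epsilon
= 0.0076 / 0.0030
= 2.5333

2.5333


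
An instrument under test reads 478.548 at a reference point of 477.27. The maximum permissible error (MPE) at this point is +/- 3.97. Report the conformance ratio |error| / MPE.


e = indication - reference = 478.548 - 477.27 = 1.2780
|e| = 1.2780
ratio = |e| / MPE = 1.2780 / 3.97
ratio = 0.3219

0.3219


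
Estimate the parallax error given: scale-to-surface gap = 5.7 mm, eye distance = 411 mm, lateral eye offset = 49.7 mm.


error = h * offset / d
= 5.7 * 49.7 / 411
= 0.6893

0.6893


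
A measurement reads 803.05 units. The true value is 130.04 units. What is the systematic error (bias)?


Systematic error = measured - true
= 803.05 - 130.04
= 673.0100

673.0100


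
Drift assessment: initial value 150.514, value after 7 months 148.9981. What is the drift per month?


rate = (v2 - v1) / months
= (148.9981 - 150.514) / 7
= -1.5159 / 7
= -0.2166

-0.2166


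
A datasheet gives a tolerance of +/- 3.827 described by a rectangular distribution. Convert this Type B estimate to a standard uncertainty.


u_B = half_width / sqrt(3)
u_B = 3.827 / 1.7320508
u_B = 2.2095

2.2095


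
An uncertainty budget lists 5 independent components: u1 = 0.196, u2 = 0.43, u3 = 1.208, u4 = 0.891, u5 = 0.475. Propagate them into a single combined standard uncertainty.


uc = sqrt(0.196^2 + 0.43^2 + 1.208^2 + 0.891^2 + 0.475^2)
uc = sqrt(2.702086)
uc = 1.6438

1.6438


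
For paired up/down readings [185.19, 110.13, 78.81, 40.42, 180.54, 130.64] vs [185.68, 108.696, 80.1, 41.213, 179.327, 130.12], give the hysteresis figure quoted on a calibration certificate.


|185.19 - 185.68| = 0.4900
|110.13 - 108.696| = 1.4340
|78.81 - 80.1| = 1.2900
|40.42 - 41.213| = 0.7930
|180.54 - 179.327| = 1.2130
|130.64 - 130.12| = 0.5200
hysteresis = max(diffs) = 1.4340

1.4340


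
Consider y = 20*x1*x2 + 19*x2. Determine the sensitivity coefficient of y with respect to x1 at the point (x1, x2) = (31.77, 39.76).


y = 20*x1*x2 + 19*x2
dy/dx1 = 20*x2
Evaluate at x2 = 39.76: c1 = 20 * 39.76
c1 = 795.2000

795.2000


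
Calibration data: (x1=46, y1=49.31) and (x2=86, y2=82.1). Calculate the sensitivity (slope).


slope = (y2 - y1) / (x2 - x1)
= (82.1 - 49.31) / (86 - 46)
= 32.7900 / 40
= 0.8197

0.8197


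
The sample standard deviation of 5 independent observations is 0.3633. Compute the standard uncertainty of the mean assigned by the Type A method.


u_A = s / sqrt(n)
u_A = 0.3633 / sqrt(5)
u_A = 0.3633 / 2.236068
u_A = 0.1625

0.1625


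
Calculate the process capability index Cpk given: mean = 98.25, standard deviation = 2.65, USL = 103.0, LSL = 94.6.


Cpu = (USL - mean) / (3*sigma) = (103.0 - 98.25) / (3*2.65) = 0.5975
Cpl = (mean - LSL) / (3*sigma) = (98.25 - 94.6) / (3*2.65) = 0.4591
Cpk = min(Cpu, Cpl) = 0.4591

0.4591


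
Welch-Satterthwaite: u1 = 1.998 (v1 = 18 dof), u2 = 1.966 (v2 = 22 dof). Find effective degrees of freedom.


uc = sqrt(u1^2 + u2^2) = sqrt(1.998^2 + 1.966^2) = 2.8030626
v_eff = uc^4 / (u1^4/v1 + u2^4/v2)
= 2.8030626^4 / (1.998^4/18 + 1.966^4/22)
= 61.734962 / 1.5644037
v_eff = 39.4623

39.4623


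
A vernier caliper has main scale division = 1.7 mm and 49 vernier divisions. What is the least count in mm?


LC = MSD / n_div
= 1.7 / 49
= 0.0347

0.0347


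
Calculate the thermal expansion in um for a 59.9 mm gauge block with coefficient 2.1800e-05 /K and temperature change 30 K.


dL = L * alpha * dT
= 59.9 * 2.1800e-05 * 30
= 0.0391746 mm
dL_um = 0.0391746 * 1000 = 39.1746 um

39.1746


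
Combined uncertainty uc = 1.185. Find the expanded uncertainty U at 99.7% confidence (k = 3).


U = k * uc
U = 3 * 1.185
U = 3.5550

3.5550


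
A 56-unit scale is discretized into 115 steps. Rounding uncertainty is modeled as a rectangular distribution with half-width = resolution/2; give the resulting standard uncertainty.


resolution = range / divisions
resolution = 56 / 115 = 0.48695652
u_res = resolution / (2*sqrt(3))
u_res = 0.48695652 / 3.4641016
u_res = 0.1406

0.1406


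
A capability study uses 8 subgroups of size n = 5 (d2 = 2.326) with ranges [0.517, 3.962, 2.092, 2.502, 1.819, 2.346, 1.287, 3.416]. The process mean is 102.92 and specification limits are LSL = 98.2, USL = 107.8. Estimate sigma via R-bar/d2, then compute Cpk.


R_bar = (0.517 + 3.962 + 2.092 + 2.502 + 1.819 + 2.346 + 1.287 + 3.416) / 8 = 2.242625
sigma = R_bar / d2 = 2.242625 / 2.326 = 0.9641552
Cp = (USL - LSL)/(6*sigma) = (107.8 - 98.2)/(6*0.9641552) = 1.6595
Cpu = (107.8 - 102.92)/(3*0.9641552) = 1.6871
Cpl = (102.92 - 98.2)/(3*0.9641552) = 1.6318
Cpk = min(Cpu, Cpl) = 1.6318

1.6318


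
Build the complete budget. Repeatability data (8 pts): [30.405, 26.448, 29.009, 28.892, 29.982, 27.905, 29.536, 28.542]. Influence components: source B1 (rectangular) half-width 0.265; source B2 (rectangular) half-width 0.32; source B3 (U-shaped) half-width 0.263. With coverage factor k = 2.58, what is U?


mean = (30.405 + 26.448 + 29.009 + 28.892 + 29.982 + 27.905 + 29.536 + 28.542) / 8 = 28.839875
s = sqrt(sum((x - mean)^2)/(n-1)) = 1.250929
u_A = s / sqrt(n) = 1.250929 / sqrt(8) = 0.44227019
u_B1 = 0.265 / sqrt(3) = 0.15299782
u_B2 = 0.32 / sqrt(3) = 0.18475209
u_B3 = 0.263 / sqrt(2) = 0.18596908
uc = sqrt(0.44227019^2 + 0.15299782^2 + 0.18475209^2 + 0.18596908^2) = 0.53640385
U = k * uc = 2.58 * 0.53640385
U = 1.3839

1.3839


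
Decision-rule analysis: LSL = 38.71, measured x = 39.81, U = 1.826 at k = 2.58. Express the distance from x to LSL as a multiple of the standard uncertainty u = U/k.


u = U / k = 1.826 / 2.58 = 0.70775194
margin = |LSL - x| = |38.71 - 39.81| = 1.1
z = margin / u = 1.1 / 0.70775194
z = 1.5542

1.5542


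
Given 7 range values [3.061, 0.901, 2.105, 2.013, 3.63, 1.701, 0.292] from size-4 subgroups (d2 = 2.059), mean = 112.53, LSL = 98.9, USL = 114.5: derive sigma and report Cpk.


R_bar = (3.061 + 0.901 + 2.105 + 2.013 + 3.63 + 1.701 + 0.292) / 7 = 1.9575714
sigma = R_bar / d2 = 1.9575714 / 2.059 = 0.9507389
Cp = (USL - LSL)/(6*sigma) = (114.5 - 98.9)/(6*0.9507389) = 2.7347
Cpu = (114.5 - 112.53)/(3*0.9507389) = 0.6907
Cpl = (112.53 - 98.9)/(3*0.9507389) = 4.7787
Cpk = min(Cpu, Cpl) = 0.6907

0.6907


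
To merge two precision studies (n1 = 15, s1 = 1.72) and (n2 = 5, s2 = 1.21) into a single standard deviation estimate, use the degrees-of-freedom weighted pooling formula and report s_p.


s_p = sqrt(((n1-1)*s1^2 + (n2-1)*s2^2) / (n1+n2-2))
numerator = (15-1)*1.72^2 + (5-1)*1.21^2 = 41.4176 + 5.8564 = 47.274
denominator = 15 + 5 - 2 = 18
s_p^2 = 47.274 / 18 = 2.6263333
s_p = sqrt(2.6263333) = 1.6206

1.6206


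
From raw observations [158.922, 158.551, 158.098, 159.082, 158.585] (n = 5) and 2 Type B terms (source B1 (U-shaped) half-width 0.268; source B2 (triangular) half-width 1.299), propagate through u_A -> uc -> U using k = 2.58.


mean = (158.922 + 158.551 + 158.098 + 159.082 + 158.585) / 5 = 158.6476
s = sqrt(sum((x - mean)^2)/(n-1)) = 0.38056182
u_A = s / sqrt(n) = 0.38056182 / sqrt(5) = 0.17019242
u_B1 = 0.268 / sqrt(2) = 0.18950462
u_B2 = 1.299 / sqrt(6) = 0.53031453
uc = sqrt(0.17019242^2 + 0.18950462^2 + 0.53031453^2) = 0.58831196
U = k * uc = 2.58 * 0.58831196
U = 1.5178

1.5178


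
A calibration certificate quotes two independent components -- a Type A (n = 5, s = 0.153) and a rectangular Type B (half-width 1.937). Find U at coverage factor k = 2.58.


u_A = s / sqrt(n) = 0.153 / sqrt(5) = 0.06842368
u_B = half_width / sqrt(3) = 1.937 / sqrt(3) = 1.1183275
uc = sqrt(u_A^2 + u_B^2) = sqrt(0.06842368^2 + 1.1183275^2) = 1.1204188
U = k * uc = 2.58 * 1.1204188
U = 2.8907

2.8907


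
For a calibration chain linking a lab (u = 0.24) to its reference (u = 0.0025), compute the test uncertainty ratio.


TUR = u_lab / u_ref
= 0.24 / 0.0025
= 96.0000

96.0000


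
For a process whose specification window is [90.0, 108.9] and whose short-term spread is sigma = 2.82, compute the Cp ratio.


Cp = (USL - LSL) / (6 * sigma)
= (108.9 - 90.0) / (6 * 2.82)
= 18.9000 / 16.9200
= 1.1170

1.1170


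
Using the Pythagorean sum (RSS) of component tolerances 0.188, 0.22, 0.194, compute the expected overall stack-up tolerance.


RSS = sqrt(0.188^2 + 0.22^2 + 0.194^2)
= sqrt(0.12138)
= 0.3484

0.3484


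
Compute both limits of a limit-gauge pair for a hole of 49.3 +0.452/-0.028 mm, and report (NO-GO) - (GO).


GO = nominal - lower_tol (smallest hole = maximum material condition)
GO = 49.3 - 0.028 = 49.272
NO-GO = nominal + upper_tol (largest hole = least material condition)
NO-GO = 49.3 + 0.452 = 49.752
spread = NO-GO - GO = 49.752 - 49.272 = 0.4800

0.4800


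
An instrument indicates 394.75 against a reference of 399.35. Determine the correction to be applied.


Correction = standard - reading
= 399.35 - 394.75
= 4.6000

4.6000


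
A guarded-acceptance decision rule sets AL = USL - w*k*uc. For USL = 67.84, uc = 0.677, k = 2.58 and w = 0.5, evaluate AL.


U = k * uc = 2.58 * 0.677 = 1.74666
guard band g = w * U = 0.5 * 1.74666 = 0.87333
AL = USL - g = 67.84 - 0.87333
AL = 66.9667

66.9667
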